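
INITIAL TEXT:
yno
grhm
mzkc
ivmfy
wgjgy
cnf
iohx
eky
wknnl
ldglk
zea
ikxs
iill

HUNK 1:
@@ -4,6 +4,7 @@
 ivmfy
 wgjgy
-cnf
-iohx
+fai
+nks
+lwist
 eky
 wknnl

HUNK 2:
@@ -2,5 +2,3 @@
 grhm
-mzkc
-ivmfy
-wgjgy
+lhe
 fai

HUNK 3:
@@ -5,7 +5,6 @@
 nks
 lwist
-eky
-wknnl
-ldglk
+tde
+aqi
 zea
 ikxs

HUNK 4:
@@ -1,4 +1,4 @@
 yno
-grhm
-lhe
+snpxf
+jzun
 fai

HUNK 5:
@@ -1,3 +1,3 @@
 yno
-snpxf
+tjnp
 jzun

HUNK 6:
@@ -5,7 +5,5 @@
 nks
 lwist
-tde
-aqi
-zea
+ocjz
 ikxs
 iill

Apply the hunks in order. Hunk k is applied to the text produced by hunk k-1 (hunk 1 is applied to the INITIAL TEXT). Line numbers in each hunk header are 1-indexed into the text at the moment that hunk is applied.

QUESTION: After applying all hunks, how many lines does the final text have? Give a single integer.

Answer: 9

Derivation:
Hunk 1: at line 4 remove [cnf,iohx] add [fai,nks,lwist] -> 14 lines: yno grhm mzkc ivmfy wgjgy fai nks lwist eky wknnl ldglk zea ikxs iill
Hunk 2: at line 2 remove [mzkc,ivmfy,wgjgy] add [lhe] -> 12 lines: yno grhm lhe fai nks lwist eky wknnl ldglk zea ikxs iill
Hunk 3: at line 5 remove [eky,wknnl,ldglk] add [tde,aqi] -> 11 lines: yno grhm lhe fai nks lwist tde aqi zea ikxs iill
Hunk 4: at line 1 remove [grhm,lhe] add [snpxf,jzun] -> 11 lines: yno snpxf jzun fai nks lwist tde aqi zea ikxs iill
Hunk 5: at line 1 remove [snpxf] add [tjnp] -> 11 lines: yno tjnp jzun fai nks lwist tde aqi zea ikxs iill
Hunk 6: at line 5 remove [tde,aqi,zea] add [ocjz] -> 9 lines: yno tjnp jzun fai nks lwist ocjz ikxs iill
Final line count: 9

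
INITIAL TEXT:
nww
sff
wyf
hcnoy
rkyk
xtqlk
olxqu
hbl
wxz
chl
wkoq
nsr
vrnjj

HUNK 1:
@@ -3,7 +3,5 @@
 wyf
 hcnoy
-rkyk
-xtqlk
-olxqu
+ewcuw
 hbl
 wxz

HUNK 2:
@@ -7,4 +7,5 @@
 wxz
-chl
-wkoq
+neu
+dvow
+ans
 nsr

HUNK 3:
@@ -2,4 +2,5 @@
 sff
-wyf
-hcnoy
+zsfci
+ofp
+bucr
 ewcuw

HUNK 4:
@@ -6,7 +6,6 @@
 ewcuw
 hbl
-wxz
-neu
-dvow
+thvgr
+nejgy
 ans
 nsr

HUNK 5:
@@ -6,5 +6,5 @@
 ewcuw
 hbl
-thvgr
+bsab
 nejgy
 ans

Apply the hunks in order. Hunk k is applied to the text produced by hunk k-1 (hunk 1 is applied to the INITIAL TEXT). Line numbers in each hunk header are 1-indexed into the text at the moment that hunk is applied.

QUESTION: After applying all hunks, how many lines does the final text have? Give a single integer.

Hunk 1: at line 3 remove [rkyk,xtqlk,olxqu] add [ewcuw] -> 11 lines: nww sff wyf hcnoy ewcuw hbl wxz chl wkoq nsr vrnjj
Hunk 2: at line 7 remove [chl,wkoq] add [neu,dvow,ans] -> 12 lines: nww sff wyf hcnoy ewcuw hbl wxz neu dvow ans nsr vrnjj
Hunk 3: at line 2 remove [wyf,hcnoy] add [zsfci,ofp,bucr] -> 13 lines: nww sff zsfci ofp bucr ewcuw hbl wxz neu dvow ans nsr vrnjj
Hunk 4: at line 6 remove [wxz,neu,dvow] add [thvgr,nejgy] -> 12 lines: nww sff zsfci ofp bucr ewcuw hbl thvgr nejgy ans nsr vrnjj
Hunk 5: at line 6 remove [thvgr] add [bsab] -> 12 lines: nww sff zsfci ofp bucr ewcuw hbl bsab nejgy ans nsr vrnjj
Final line count: 12

Answer: 12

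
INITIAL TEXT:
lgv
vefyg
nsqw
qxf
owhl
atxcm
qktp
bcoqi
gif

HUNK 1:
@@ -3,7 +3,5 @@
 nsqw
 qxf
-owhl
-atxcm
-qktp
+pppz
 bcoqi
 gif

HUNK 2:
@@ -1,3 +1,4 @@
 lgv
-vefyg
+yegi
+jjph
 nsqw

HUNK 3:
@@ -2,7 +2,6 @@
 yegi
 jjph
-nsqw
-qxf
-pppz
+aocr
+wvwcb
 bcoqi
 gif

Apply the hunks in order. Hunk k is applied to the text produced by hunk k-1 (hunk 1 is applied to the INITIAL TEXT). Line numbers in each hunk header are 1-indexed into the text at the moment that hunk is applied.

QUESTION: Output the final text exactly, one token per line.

Hunk 1: at line 3 remove [owhl,atxcm,qktp] add [pppz] -> 7 lines: lgv vefyg nsqw qxf pppz bcoqi gif
Hunk 2: at line 1 remove [vefyg] add [yegi,jjph] -> 8 lines: lgv yegi jjph nsqw qxf pppz bcoqi gif
Hunk 3: at line 2 remove [nsqw,qxf,pppz] add [aocr,wvwcb] -> 7 lines: lgv yegi jjph aocr wvwcb bcoqi gif

Answer: lgv
yegi
jjph
aocr
wvwcb
bcoqi
gif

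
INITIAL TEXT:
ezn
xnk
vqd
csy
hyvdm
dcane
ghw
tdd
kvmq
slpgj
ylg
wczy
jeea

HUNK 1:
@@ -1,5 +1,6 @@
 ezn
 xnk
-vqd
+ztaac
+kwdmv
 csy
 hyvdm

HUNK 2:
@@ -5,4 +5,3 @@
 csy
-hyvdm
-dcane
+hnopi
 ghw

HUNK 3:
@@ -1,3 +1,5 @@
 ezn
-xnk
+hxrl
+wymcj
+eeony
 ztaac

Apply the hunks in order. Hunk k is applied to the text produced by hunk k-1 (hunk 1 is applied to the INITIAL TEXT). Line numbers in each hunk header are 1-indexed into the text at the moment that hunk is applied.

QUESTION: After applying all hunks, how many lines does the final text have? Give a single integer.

Answer: 15

Derivation:
Hunk 1: at line 1 remove [vqd] add [ztaac,kwdmv] -> 14 lines: ezn xnk ztaac kwdmv csy hyvdm dcane ghw tdd kvmq slpgj ylg wczy jeea
Hunk 2: at line 5 remove [hyvdm,dcane] add [hnopi] -> 13 lines: ezn xnk ztaac kwdmv csy hnopi ghw tdd kvmq slpgj ylg wczy jeea
Hunk 3: at line 1 remove [xnk] add [hxrl,wymcj,eeony] -> 15 lines: ezn hxrl wymcj eeony ztaac kwdmv csy hnopi ghw tdd kvmq slpgj ylg wczy jeea
Final line count: 15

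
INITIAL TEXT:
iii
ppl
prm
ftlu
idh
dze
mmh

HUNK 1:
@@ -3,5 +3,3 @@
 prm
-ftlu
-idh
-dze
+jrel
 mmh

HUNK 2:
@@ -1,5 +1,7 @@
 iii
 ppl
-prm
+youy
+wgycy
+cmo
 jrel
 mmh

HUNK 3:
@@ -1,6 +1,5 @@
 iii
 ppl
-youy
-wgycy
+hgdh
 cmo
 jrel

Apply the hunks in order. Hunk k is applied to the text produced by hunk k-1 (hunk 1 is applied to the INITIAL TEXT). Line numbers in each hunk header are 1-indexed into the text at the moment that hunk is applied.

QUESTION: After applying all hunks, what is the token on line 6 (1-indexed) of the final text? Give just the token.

Answer: mmh

Derivation:
Hunk 1: at line 3 remove [ftlu,idh,dze] add [jrel] -> 5 lines: iii ppl prm jrel mmh
Hunk 2: at line 1 remove [prm] add [youy,wgycy,cmo] -> 7 lines: iii ppl youy wgycy cmo jrel mmh
Hunk 3: at line 1 remove [youy,wgycy] add [hgdh] -> 6 lines: iii ppl hgdh cmo jrel mmh
Final line 6: mmh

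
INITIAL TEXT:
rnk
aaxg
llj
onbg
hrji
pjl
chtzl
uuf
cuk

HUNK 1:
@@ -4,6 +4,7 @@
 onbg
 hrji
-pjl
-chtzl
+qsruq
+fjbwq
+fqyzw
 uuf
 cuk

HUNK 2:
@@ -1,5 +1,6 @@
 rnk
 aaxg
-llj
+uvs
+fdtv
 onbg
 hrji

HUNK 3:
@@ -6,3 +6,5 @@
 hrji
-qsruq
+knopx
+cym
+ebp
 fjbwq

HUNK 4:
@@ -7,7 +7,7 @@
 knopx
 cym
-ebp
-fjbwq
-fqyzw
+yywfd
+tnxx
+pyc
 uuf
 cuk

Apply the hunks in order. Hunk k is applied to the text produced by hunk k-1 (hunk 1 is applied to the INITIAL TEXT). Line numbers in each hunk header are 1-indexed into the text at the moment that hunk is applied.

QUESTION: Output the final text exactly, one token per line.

Answer: rnk
aaxg
uvs
fdtv
onbg
hrji
knopx
cym
yywfd
tnxx
pyc
uuf
cuk

Derivation:
Hunk 1: at line 4 remove [pjl,chtzl] add [qsruq,fjbwq,fqyzw] -> 10 lines: rnk aaxg llj onbg hrji qsruq fjbwq fqyzw uuf cuk
Hunk 2: at line 1 remove [llj] add [uvs,fdtv] -> 11 lines: rnk aaxg uvs fdtv onbg hrji qsruq fjbwq fqyzw uuf cuk
Hunk 3: at line 6 remove [qsruq] add [knopx,cym,ebp] -> 13 lines: rnk aaxg uvs fdtv onbg hrji knopx cym ebp fjbwq fqyzw uuf cuk
Hunk 4: at line 7 remove [ebp,fjbwq,fqyzw] add [yywfd,tnxx,pyc] -> 13 lines: rnk aaxg uvs fdtv onbg hrji knopx cym yywfd tnxx pyc uuf cuk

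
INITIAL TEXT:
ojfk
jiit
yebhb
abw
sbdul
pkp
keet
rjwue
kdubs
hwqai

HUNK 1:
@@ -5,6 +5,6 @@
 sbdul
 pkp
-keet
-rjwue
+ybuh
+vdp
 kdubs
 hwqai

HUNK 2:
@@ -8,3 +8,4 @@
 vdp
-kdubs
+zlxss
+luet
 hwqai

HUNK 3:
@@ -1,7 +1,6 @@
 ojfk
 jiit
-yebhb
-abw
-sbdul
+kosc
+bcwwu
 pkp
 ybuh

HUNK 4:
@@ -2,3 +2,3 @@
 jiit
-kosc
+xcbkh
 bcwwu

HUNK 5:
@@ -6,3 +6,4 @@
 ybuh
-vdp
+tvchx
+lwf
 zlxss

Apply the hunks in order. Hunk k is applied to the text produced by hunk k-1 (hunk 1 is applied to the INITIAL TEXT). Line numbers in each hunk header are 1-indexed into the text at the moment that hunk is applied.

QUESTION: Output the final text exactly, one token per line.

Hunk 1: at line 5 remove [keet,rjwue] add [ybuh,vdp] -> 10 lines: ojfk jiit yebhb abw sbdul pkp ybuh vdp kdubs hwqai
Hunk 2: at line 8 remove [kdubs] add [zlxss,luet] -> 11 lines: ojfk jiit yebhb abw sbdul pkp ybuh vdp zlxss luet hwqai
Hunk 3: at line 1 remove [yebhb,abw,sbdul] add [kosc,bcwwu] -> 10 lines: ojfk jiit kosc bcwwu pkp ybuh vdp zlxss luet hwqai
Hunk 4: at line 2 remove [kosc] add [xcbkh] -> 10 lines: ojfk jiit xcbkh bcwwu pkp ybuh vdp zlxss luet hwqai
Hunk 5: at line 6 remove [vdp] add [tvchx,lwf] -> 11 lines: ojfk jiit xcbkh bcwwu pkp ybuh tvchx lwf zlxss luet hwqai

Answer: ojfk
jiit
xcbkh
bcwwu
pkp
ybuh
tvchx
lwf
zlxss
luet
hwqai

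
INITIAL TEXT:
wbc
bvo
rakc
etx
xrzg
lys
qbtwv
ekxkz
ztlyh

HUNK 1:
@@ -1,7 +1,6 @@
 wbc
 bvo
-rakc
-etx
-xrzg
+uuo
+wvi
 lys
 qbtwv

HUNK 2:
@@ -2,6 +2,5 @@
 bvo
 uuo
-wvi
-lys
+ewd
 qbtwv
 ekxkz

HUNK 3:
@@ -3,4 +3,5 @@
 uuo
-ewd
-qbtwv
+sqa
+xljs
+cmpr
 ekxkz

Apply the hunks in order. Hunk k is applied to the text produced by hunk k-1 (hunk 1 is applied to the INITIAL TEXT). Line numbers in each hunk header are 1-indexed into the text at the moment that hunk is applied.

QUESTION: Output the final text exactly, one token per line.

Answer: wbc
bvo
uuo
sqa
xljs
cmpr
ekxkz
ztlyh

Derivation:
Hunk 1: at line 1 remove [rakc,etx,xrzg] add [uuo,wvi] -> 8 lines: wbc bvo uuo wvi lys qbtwv ekxkz ztlyh
Hunk 2: at line 2 remove [wvi,lys] add [ewd] -> 7 lines: wbc bvo uuo ewd qbtwv ekxkz ztlyh
Hunk 3: at line 3 remove [ewd,qbtwv] add [sqa,xljs,cmpr] -> 8 lines: wbc bvo uuo sqa xljs cmpr ekxkz ztlyh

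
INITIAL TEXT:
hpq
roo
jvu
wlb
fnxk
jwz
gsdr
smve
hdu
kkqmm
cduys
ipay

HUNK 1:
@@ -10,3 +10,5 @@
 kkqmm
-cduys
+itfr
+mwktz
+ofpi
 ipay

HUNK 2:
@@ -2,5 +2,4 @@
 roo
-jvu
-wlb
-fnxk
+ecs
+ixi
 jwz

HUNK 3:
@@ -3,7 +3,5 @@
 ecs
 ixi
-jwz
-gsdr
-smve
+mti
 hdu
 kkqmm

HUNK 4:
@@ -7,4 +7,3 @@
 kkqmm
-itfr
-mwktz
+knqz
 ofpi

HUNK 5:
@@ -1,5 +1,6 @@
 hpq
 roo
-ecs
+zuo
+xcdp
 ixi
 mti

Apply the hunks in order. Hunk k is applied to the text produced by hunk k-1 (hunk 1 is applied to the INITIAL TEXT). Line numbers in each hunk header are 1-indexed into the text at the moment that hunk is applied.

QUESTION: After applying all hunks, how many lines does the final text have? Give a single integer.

Answer: 11

Derivation:
Hunk 1: at line 10 remove [cduys] add [itfr,mwktz,ofpi] -> 14 lines: hpq roo jvu wlb fnxk jwz gsdr smve hdu kkqmm itfr mwktz ofpi ipay
Hunk 2: at line 2 remove [jvu,wlb,fnxk] add [ecs,ixi] -> 13 lines: hpq roo ecs ixi jwz gsdr smve hdu kkqmm itfr mwktz ofpi ipay
Hunk 3: at line 3 remove [jwz,gsdr,smve] add [mti] -> 11 lines: hpq roo ecs ixi mti hdu kkqmm itfr mwktz ofpi ipay
Hunk 4: at line 7 remove [itfr,mwktz] add [knqz] -> 10 lines: hpq roo ecs ixi mti hdu kkqmm knqz ofpi ipay
Hunk 5: at line 1 remove [ecs] add [zuo,xcdp] -> 11 lines: hpq roo zuo xcdp ixi mti hdu kkqmm knqz ofpi ipay
Final line count: 11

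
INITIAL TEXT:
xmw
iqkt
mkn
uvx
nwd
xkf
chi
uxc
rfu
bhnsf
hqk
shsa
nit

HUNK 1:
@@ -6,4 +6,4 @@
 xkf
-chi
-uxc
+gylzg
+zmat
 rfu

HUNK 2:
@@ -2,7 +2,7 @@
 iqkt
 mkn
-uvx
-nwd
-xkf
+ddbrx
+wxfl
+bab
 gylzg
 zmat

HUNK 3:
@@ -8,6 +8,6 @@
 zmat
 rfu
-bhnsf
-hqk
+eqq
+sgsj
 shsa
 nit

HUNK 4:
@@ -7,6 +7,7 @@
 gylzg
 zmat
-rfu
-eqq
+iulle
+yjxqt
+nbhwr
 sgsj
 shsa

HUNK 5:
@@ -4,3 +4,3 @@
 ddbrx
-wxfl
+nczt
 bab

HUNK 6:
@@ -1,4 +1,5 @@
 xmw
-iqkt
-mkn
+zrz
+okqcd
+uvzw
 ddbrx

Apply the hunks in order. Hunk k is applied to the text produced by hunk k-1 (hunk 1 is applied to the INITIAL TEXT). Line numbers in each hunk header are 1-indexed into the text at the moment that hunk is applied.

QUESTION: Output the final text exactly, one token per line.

Hunk 1: at line 6 remove [chi,uxc] add [gylzg,zmat] -> 13 lines: xmw iqkt mkn uvx nwd xkf gylzg zmat rfu bhnsf hqk shsa nit
Hunk 2: at line 2 remove [uvx,nwd,xkf] add [ddbrx,wxfl,bab] -> 13 lines: xmw iqkt mkn ddbrx wxfl bab gylzg zmat rfu bhnsf hqk shsa nit
Hunk 3: at line 8 remove [bhnsf,hqk] add [eqq,sgsj] -> 13 lines: xmw iqkt mkn ddbrx wxfl bab gylzg zmat rfu eqq sgsj shsa nit
Hunk 4: at line 7 remove [rfu,eqq] add [iulle,yjxqt,nbhwr] -> 14 lines: xmw iqkt mkn ddbrx wxfl bab gylzg zmat iulle yjxqt nbhwr sgsj shsa nit
Hunk 5: at line 4 remove [wxfl] add [nczt] -> 14 lines: xmw iqkt mkn ddbrx nczt bab gylzg zmat iulle yjxqt nbhwr sgsj shsa nit
Hunk 6: at line 1 remove [iqkt,mkn] add [zrz,okqcd,uvzw] -> 15 lines: xmw zrz okqcd uvzw ddbrx nczt bab gylzg zmat iulle yjxqt nbhwr sgsj shsa nit

Answer: xmw
zrz
okqcd
uvzw
ddbrx
nczt
bab
gylzg
zmat
iulle
yjxqt
nbhwr
sgsj
shsa
nit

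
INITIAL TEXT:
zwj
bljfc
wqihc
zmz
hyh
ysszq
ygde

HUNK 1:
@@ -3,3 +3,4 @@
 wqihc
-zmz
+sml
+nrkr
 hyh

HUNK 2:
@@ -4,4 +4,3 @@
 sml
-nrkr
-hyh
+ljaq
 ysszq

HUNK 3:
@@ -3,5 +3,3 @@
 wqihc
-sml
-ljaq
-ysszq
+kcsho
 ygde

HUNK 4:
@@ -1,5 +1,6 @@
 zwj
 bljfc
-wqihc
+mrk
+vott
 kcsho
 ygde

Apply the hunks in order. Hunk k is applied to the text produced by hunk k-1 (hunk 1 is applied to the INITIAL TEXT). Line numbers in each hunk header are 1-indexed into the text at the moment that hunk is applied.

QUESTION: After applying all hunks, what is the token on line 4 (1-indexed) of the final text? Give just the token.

Hunk 1: at line 3 remove [zmz] add [sml,nrkr] -> 8 lines: zwj bljfc wqihc sml nrkr hyh ysszq ygde
Hunk 2: at line 4 remove [nrkr,hyh] add [ljaq] -> 7 lines: zwj bljfc wqihc sml ljaq ysszq ygde
Hunk 3: at line 3 remove [sml,ljaq,ysszq] add [kcsho] -> 5 lines: zwj bljfc wqihc kcsho ygde
Hunk 4: at line 1 remove [wqihc] add [mrk,vott] -> 6 lines: zwj bljfc mrk vott kcsho ygde
Final line 4: vott

Answer: vott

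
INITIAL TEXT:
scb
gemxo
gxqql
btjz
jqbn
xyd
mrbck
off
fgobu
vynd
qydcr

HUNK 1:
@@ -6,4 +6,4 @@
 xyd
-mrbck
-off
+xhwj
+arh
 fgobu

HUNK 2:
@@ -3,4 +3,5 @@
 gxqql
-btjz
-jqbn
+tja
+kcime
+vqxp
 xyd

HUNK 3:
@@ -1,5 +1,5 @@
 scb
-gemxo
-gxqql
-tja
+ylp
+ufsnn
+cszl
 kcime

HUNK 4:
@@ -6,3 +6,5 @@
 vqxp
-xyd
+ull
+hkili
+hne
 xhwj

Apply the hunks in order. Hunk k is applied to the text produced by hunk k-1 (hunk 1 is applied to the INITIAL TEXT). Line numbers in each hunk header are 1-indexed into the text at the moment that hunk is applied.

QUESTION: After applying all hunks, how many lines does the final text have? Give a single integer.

Answer: 14

Derivation:
Hunk 1: at line 6 remove [mrbck,off] add [xhwj,arh] -> 11 lines: scb gemxo gxqql btjz jqbn xyd xhwj arh fgobu vynd qydcr
Hunk 2: at line 3 remove [btjz,jqbn] add [tja,kcime,vqxp] -> 12 lines: scb gemxo gxqql tja kcime vqxp xyd xhwj arh fgobu vynd qydcr
Hunk 3: at line 1 remove [gemxo,gxqql,tja] add [ylp,ufsnn,cszl] -> 12 lines: scb ylp ufsnn cszl kcime vqxp xyd xhwj arh fgobu vynd qydcr
Hunk 4: at line 6 remove [xyd] add [ull,hkili,hne] -> 14 lines: scb ylp ufsnn cszl kcime vqxp ull hkili hne xhwj arh fgobu vynd qydcr
Final line count: 14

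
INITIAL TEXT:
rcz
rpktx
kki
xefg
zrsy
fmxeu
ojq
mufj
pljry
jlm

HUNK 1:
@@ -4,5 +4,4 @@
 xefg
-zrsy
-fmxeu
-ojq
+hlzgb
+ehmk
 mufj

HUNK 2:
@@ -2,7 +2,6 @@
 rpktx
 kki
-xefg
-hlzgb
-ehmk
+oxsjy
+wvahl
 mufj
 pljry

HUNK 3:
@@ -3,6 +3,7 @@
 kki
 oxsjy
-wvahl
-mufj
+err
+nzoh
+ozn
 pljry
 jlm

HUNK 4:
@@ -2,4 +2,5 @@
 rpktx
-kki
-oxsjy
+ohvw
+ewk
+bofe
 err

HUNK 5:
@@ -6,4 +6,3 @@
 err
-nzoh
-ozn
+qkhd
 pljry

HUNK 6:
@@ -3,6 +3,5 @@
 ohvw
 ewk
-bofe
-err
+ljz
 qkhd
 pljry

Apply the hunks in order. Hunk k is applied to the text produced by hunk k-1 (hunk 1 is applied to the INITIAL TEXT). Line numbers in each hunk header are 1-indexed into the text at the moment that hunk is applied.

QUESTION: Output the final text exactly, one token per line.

Answer: rcz
rpktx
ohvw
ewk
ljz
qkhd
pljry
jlm

Derivation:
Hunk 1: at line 4 remove [zrsy,fmxeu,ojq] add [hlzgb,ehmk] -> 9 lines: rcz rpktx kki xefg hlzgb ehmk mufj pljry jlm
Hunk 2: at line 2 remove [xefg,hlzgb,ehmk] add [oxsjy,wvahl] -> 8 lines: rcz rpktx kki oxsjy wvahl mufj pljry jlm
Hunk 3: at line 3 remove [wvahl,mufj] add [err,nzoh,ozn] -> 9 lines: rcz rpktx kki oxsjy err nzoh ozn pljry jlm
Hunk 4: at line 2 remove [kki,oxsjy] add [ohvw,ewk,bofe] -> 10 lines: rcz rpktx ohvw ewk bofe err nzoh ozn pljry jlm
Hunk 5: at line 6 remove [nzoh,ozn] add [qkhd] -> 9 lines: rcz rpktx ohvw ewk bofe err qkhd pljry jlm
Hunk 6: at line 3 remove [bofe,err] add [ljz] -> 8 lines: rcz rpktx ohvw ewk ljz qkhd pljry jlm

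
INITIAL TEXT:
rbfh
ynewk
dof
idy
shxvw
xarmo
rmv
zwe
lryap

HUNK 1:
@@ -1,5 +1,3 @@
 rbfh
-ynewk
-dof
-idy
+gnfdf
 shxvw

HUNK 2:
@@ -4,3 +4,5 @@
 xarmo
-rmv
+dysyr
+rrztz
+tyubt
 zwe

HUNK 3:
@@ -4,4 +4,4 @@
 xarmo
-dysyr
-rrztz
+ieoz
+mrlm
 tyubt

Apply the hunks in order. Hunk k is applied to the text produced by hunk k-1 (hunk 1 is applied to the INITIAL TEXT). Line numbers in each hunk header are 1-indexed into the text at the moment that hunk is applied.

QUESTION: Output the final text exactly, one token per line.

Hunk 1: at line 1 remove [ynewk,dof,idy] add [gnfdf] -> 7 lines: rbfh gnfdf shxvw xarmo rmv zwe lryap
Hunk 2: at line 4 remove [rmv] add [dysyr,rrztz,tyubt] -> 9 lines: rbfh gnfdf shxvw xarmo dysyr rrztz tyubt zwe lryap
Hunk 3: at line 4 remove [dysyr,rrztz] add [ieoz,mrlm] -> 9 lines: rbfh gnfdf shxvw xarmo ieoz mrlm tyubt zwe lryap

Answer: rbfh
gnfdf
shxvw
xarmo
ieoz
mrlm
tyubt
zwe
lryap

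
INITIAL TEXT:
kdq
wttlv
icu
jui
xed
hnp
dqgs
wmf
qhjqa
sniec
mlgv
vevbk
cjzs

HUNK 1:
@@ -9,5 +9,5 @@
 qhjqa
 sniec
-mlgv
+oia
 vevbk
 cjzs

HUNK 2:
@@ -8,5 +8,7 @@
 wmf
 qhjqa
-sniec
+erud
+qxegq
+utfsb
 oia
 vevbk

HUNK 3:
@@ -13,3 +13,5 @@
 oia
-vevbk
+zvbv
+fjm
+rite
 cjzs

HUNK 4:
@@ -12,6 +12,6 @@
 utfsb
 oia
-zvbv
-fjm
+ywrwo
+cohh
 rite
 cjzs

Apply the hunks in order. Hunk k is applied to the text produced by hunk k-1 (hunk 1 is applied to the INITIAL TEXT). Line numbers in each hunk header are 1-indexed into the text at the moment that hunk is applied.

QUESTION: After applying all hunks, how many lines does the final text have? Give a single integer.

Hunk 1: at line 9 remove [mlgv] add [oia] -> 13 lines: kdq wttlv icu jui xed hnp dqgs wmf qhjqa sniec oia vevbk cjzs
Hunk 2: at line 8 remove [sniec] add [erud,qxegq,utfsb] -> 15 lines: kdq wttlv icu jui xed hnp dqgs wmf qhjqa erud qxegq utfsb oia vevbk cjzs
Hunk 3: at line 13 remove [vevbk] add [zvbv,fjm,rite] -> 17 lines: kdq wttlv icu jui xed hnp dqgs wmf qhjqa erud qxegq utfsb oia zvbv fjm rite cjzs
Hunk 4: at line 12 remove [zvbv,fjm] add [ywrwo,cohh] -> 17 lines: kdq wttlv icu jui xed hnp dqgs wmf qhjqa erud qxegq utfsb oia ywrwo cohh rite cjzs
Final line count: 17

Answer: 17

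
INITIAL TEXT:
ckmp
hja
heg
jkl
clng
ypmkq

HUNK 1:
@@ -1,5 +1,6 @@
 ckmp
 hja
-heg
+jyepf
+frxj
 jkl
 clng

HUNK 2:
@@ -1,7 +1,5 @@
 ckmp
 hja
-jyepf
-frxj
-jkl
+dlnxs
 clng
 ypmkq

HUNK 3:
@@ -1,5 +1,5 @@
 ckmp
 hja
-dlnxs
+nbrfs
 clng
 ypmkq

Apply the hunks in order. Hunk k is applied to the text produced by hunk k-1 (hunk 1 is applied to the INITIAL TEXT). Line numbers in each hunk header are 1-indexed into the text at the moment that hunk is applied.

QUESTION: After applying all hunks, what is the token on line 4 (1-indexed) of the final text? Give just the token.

Hunk 1: at line 1 remove [heg] add [jyepf,frxj] -> 7 lines: ckmp hja jyepf frxj jkl clng ypmkq
Hunk 2: at line 1 remove [jyepf,frxj,jkl] add [dlnxs] -> 5 lines: ckmp hja dlnxs clng ypmkq
Hunk 3: at line 1 remove [dlnxs] add [nbrfs] -> 5 lines: ckmp hja nbrfs clng ypmkq
Final line 4: clng

Answer: clng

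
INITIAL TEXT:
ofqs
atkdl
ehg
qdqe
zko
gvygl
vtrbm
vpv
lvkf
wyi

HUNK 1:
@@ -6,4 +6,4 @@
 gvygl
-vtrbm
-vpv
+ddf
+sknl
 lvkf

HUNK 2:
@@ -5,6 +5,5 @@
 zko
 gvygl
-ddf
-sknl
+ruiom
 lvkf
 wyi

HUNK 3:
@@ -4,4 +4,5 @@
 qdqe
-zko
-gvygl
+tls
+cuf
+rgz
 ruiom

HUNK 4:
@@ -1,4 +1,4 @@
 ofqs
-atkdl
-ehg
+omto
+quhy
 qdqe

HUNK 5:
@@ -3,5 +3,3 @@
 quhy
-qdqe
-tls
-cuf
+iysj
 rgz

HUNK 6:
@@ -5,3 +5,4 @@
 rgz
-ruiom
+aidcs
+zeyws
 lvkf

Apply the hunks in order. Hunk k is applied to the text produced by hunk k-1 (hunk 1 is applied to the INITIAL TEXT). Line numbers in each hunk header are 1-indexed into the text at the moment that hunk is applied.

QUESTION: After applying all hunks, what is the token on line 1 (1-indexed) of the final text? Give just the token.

Hunk 1: at line 6 remove [vtrbm,vpv] add [ddf,sknl] -> 10 lines: ofqs atkdl ehg qdqe zko gvygl ddf sknl lvkf wyi
Hunk 2: at line 5 remove [ddf,sknl] add [ruiom] -> 9 lines: ofqs atkdl ehg qdqe zko gvygl ruiom lvkf wyi
Hunk 3: at line 4 remove [zko,gvygl] add [tls,cuf,rgz] -> 10 lines: ofqs atkdl ehg qdqe tls cuf rgz ruiom lvkf wyi
Hunk 4: at line 1 remove [atkdl,ehg] add [omto,quhy] -> 10 lines: ofqs omto quhy qdqe tls cuf rgz ruiom lvkf wyi
Hunk 5: at line 3 remove [qdqe,tls,cuf] add [iysj] -> 8 lines: ofqs omto quhy iysj rgz ruiom lvkf wyi
Hunk 6: at line 5 remove [ruiom] add [aidcs,zeyws] -> 9 lines: ofqs omto quhy iysj rgz aidcs zeyws lvkf wyi
Final line 1: ofqs

Answer: ofqs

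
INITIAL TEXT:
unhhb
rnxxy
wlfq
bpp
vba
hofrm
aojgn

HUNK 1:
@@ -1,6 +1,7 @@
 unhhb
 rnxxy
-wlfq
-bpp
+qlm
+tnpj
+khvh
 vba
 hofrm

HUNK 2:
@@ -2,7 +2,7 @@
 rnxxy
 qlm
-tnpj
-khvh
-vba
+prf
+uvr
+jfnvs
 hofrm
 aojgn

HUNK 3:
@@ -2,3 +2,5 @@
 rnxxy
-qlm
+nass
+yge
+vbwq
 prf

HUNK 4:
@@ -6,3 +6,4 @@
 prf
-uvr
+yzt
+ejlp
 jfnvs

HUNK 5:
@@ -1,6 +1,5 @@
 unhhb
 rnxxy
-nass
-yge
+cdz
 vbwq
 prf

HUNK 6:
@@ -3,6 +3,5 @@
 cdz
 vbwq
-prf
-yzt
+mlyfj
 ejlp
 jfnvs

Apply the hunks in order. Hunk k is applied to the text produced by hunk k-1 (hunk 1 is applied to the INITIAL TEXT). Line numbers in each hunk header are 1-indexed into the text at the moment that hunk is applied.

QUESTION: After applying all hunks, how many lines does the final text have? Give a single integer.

Answer: 9

Derivation:
Hunk 1: at line 1 remove [wlfq,bpp] add [qlm,tnpj,khvh] -> 8 lines: unhhb rnxxy qlm tnpj khvh vba hofrm aojgn
Hunk 2: at line 2 remove [tnpj,khvh,vba] add [prf,uvr,jfnvs] -> 8 lines: unhhb rnxxy qlm prf uvr jfnvs hofrm aojgn
Hunk 3: at line 2 remove [qlm] add [nass,yge,vbwq] -> 10 lines: unhhb rnxxy nass yge vbwq prf uvr jfnvs hofrm aojgn
Hunk 4: at line 6 remove [uvr] add [yzt,ejlp] -> 11 lines: unhhb rnxxy nass yge vbwq prf yzt ejlp jfnvs hofrm aojgn
Hunk 5: at line 1 remove [nass,yge] add [cdz] -> 10 lines: unhhb rnxxy cdz vbwq prf yzt ejlp jfnvs hofrm aojgn
Hunk 6: at line 3 remove [prf,yzt] add [mlyfj] -> 9 lines: unhhb rnxxy cdz vbwq mlyfj ejlp jfnvs hofrm aojgn
Final line count: 9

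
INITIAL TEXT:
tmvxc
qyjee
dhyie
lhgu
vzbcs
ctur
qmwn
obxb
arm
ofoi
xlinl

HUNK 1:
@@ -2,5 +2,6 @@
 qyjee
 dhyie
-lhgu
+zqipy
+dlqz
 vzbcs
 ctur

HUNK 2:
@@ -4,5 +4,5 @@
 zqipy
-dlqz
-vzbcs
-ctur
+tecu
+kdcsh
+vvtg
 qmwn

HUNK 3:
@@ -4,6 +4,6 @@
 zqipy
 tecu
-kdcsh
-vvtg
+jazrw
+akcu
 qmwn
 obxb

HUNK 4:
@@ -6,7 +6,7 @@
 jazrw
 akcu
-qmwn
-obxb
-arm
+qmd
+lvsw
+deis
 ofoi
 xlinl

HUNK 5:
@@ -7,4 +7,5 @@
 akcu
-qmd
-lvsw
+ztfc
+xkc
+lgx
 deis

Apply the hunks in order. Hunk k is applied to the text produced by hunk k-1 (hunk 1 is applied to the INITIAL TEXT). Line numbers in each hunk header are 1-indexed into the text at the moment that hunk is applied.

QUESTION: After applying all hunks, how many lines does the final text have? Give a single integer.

Hunk 1: at line 2 remove [lhgu] add [zqipy,dlqz] -> 12 lines: tmvxc qyjee dhyie zqipy dlqz vzbcs ctur qmwn obxb arm ofoi xlinl
Hunk 2: at line 4 remove [dlqz,vzbcs,ctur] add [tecu,kdcsh,vvtg] -> 12 lines: tmvxc qyjee dhyie zqipy tecu kdcsh vvtg qmwn obxb arm ofoi xlinl
Hunk 3: at line 4 remove [kdcsh,vvtg] add [jazrw,akcu] -> 12 lines: tmvxc qyjee dhyie zqipy tecu jazrw akcu qmwn obxb arm ofoi xlinl
Hunk 4: at line 6 remove [qmwn,obxb,arm] add [qmd,lvsw,deis] -> 12 lines: tmvxc qyjee dhyie zqipy tecu jazrw akcu qmd lvsw deis ofoi xlinl
Hunk 5: at line 7 remove [qmd,lvsw] add [ztfc,xkc,lgx] -> 13 lines: tmvxc qyjee dhyie zqipy tecu jazrw akcu ztfc xkc lgx deis ofoi xlinl
Final line count: 13

Answer: 13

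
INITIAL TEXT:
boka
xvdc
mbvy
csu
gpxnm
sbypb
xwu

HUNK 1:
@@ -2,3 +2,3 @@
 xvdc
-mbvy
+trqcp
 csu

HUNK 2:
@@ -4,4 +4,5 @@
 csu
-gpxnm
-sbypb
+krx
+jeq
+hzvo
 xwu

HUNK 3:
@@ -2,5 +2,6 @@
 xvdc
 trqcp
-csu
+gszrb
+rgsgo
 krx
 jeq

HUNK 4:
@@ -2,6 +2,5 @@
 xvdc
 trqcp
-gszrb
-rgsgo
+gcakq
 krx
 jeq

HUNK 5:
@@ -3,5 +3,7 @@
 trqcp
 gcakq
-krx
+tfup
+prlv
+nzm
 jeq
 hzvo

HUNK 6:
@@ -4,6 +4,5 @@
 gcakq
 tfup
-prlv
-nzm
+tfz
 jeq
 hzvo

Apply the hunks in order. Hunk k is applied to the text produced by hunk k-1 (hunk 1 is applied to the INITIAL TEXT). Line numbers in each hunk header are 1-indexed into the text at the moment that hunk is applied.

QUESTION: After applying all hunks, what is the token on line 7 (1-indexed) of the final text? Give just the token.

Answer: jeq

Derivation:
Hunk 1: at line 2 remove [mbvy] add [trqcp] -> 7 lines: boka xvdc trqcp csu gpxnm sbypb xwu
Hunk 2: at line 4 remove [gpxnm,sbypb] add [krx,jeq,hzvo] -> 8 lines: boka xvdc trqcp csu krx jeq hzvo xwu
Hunk 3: at line 2 remove [csu] add [gszrb,rgsgo] -> 9 lines: boka xvdc trqcp gszrb rgsgo krx jeq hzvo xwu
Hunk 4: at line 2 remove [gszrb,rgsgo] add [gcakq] -> 8 lines: boka xvdc trqcp gcakq krx jeq hzvo xwu
Hunk 5: at line 3 remove [krx] add [tfup,prlv,nzm] -> 10 lines: boka xvdc trqcp gcakq tfup prlv nzm jeq hzvo xwu
Hunk 6: at line 4 remove [prlv,nzm] add [tfz] -> 9 lines: boka xvdc trqcp gcakq tfup tfz jeq hzvo xwu
Final line 7: jeq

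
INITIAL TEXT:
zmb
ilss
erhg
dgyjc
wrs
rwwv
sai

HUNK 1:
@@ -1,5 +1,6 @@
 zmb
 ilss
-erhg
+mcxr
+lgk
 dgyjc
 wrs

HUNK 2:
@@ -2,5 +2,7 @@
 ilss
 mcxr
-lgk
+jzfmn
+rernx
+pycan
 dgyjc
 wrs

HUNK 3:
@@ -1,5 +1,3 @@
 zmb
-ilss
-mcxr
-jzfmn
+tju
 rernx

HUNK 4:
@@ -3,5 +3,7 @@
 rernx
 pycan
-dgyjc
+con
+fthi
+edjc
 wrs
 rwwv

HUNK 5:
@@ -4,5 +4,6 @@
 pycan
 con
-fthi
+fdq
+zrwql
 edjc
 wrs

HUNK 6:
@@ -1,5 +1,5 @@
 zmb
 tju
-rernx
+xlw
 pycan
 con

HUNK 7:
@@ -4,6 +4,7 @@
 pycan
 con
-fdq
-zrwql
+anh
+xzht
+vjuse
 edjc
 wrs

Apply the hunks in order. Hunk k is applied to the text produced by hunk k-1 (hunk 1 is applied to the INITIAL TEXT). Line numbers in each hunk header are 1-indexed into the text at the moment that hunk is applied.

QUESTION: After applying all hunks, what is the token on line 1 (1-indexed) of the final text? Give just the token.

Answer: zmb

Derivation:
Hunk 1: at line 1 remove [erhg] add [mcxr,lgk] -> 8 lines: zmb ilss mcxr lgk dgyjc wrs rwwv sai
Hunk 2: at line 2 remove [lgk] add [jzfmn,rernx,pycan] -> 10 lines: zmb ilss mcxr jzfmn rernx pycan dgyjc wrs rwwv sai
Hunk 3: at line 1 remove [ilss,mcxr,jzfmn] add [tju] -> 8 lines: zmb tju rernx pycan dgyjc wrs rwwv sai
Hunk 4: at line 3 remove [dgyjc] add [con,fthi,edjc] -> 10 lines: zmb tju rernx pycan con fthi edjc wrs rwwv sai
Hunk 5: at line 4 remove [fthi] add [fdq,zrwql] -> 11 lines: zmb tju rernx pycan con fdq zrwql edjc wrs rwwv sai
Hunk 6: at line 1 remove [rernx] add [xlw] -> 11 lines: zmb tju xlw pycan con fdq zrwql edjc wrs rwwv sai
Hunk 7: at line 4 remove [fdq,zrwql] add [anh,xzht,vjuse] -> 12 lines: zmb tju xlw pycan con anh xzht vjuse edjc wrs rwwv sai
Final line 1: zmb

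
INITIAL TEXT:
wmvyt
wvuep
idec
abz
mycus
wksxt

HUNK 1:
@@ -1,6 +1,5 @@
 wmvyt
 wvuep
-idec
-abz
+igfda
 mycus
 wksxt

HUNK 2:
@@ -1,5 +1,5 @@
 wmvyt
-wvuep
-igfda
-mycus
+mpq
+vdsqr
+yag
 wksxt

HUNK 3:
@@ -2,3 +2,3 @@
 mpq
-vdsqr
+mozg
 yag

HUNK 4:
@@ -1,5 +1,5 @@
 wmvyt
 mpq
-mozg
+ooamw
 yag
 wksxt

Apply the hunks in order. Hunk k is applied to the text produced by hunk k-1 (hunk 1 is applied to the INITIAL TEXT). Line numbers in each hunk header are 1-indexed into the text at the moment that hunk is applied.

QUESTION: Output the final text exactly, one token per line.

Hunk 1: at line 1 remove [idec,abz] add [igfda] -> 5 lines: wmvyt wvuep igfda mycus wksxt
Hunk 2: at line 1 remove [wvuep,igfda,mycus] add [mpq,vdsqr,yag] -> 5 lines: wmvyt mpq vdsqr yag wksxt
Hunk 3: at line 2 remove [vdsqr] add [mozg] -> 5 lines: wmvyt mpq mozg yag wksxt
Hunk 4: at line 1 remove [mozg] add [ooamw] -> 5 lines: wmvyt mpq ooamw yag wksxt

Answer: wmvyt
mpq
ooamw
yag
wksxt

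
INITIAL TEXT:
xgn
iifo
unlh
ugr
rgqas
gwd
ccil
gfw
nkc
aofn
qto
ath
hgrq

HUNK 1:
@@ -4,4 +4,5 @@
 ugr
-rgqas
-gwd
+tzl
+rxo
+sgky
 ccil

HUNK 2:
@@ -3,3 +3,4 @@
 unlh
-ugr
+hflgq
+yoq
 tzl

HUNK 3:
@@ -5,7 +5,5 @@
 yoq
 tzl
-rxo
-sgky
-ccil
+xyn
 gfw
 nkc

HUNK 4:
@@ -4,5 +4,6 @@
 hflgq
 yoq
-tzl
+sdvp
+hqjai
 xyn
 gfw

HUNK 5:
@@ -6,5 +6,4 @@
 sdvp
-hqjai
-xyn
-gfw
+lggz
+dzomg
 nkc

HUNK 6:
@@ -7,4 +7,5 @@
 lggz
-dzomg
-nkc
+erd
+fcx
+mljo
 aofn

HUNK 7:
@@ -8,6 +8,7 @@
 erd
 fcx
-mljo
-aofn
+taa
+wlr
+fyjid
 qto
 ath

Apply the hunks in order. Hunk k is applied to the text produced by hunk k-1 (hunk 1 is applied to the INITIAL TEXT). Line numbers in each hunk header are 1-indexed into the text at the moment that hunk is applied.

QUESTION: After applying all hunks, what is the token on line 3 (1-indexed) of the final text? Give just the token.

Answer: unlh

Derivation:
Hunk 1: at line 4 remove [rgqas,gwd] add [tzl,rxo,sgky] -> 14 lines: xgn iifo unlh ugr tzl rxo sgky ccil gfw nkc aofn qto ath hgrq
Hunk 2: at line 3 remove [ugr] add [hflgq,yoq] -> 15 lines: xgn iifo unlh hflgq yoq tzl rxo sgky ccil gfw nkc aofn qto ath hgrq
Hunk 3: at line 5 remove [rxo,sgky,ccil] add [xyn] -> 13 lines: xgn iifo unlh hflgq yoq tzl xyn gfw nkc aofn qto ath hgrq
Hunk 4: at line 4 remove [tzl] add [sdvp,hqjai] -> 14 lines: xgn iifo unlh hflgq yoq sdvp hqjai xyn gfw nkc aofn qto ath hgrq
Hunk 5: at line 6 remove [hqjai,xyn,gfw] add [lggz,dzomg] -> 13 lines: xgn iifo unlh hflgq yoq sdvp lggz dzomg nkc aofn qto ath hgrq
Hunk 6: at line 7 remove [dzomg,nkc] add [erd,fcx,mljo] -> 14 lines: xgn iifo unlh hflgq yoq sdvp lggz erd fcx mljo aofn qto ath hgrq
Hunk 7: at line 8 remove [mljo,aofn] add [taa,wlr,fyjid] -> 15 lines: xgn iifo unlh hflgq yoq sdvp lggz erd fcx taa wlr fyjid qto ath hgrq
Final line 3: unlh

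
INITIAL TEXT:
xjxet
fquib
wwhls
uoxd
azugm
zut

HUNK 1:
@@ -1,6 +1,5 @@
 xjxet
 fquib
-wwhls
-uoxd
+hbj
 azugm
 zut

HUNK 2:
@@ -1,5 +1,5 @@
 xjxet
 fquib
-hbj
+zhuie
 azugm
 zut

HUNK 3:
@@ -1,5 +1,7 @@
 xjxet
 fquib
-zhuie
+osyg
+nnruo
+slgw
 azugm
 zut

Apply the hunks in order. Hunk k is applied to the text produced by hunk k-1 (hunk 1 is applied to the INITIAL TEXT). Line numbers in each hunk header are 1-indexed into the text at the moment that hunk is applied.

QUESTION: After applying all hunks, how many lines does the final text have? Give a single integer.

Answer: 7

Derivation:
Hunk 1: at line 1 remove [wwhls,uoxd] add [hbj] -> 5 lines: xjxet fquib hbj azugm zut
Hunk 2: at line 1 remove [hbj] add [zhuie] -> 5 lines: xjxet fquib zhuie azugm zut
Hunk 3: at line 1 remove [zhuie] add [osyg,nnruo,slgw] -> 7 lines: xjxet fquib osyg nnruo slgw azugm zut
Final line count: 7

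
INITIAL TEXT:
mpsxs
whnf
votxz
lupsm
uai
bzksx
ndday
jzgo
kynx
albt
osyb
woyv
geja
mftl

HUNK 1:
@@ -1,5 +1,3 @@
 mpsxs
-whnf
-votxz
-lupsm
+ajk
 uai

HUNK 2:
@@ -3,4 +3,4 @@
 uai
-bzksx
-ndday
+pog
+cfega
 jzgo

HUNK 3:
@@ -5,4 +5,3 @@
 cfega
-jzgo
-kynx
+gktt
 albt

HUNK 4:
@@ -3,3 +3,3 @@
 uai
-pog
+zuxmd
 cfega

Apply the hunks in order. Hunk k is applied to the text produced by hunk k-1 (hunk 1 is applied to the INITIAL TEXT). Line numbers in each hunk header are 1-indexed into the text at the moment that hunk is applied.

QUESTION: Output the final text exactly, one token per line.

Hunk 1: at line 1 remove [whnf,votxz,lupsm] add [ajk] -> 12 lines: mpsxs ajk uai bzksx ndday jzgo kynx albt osyb woyv geja mftl
Hunk 2: at line 3 remove [bzksx,ndday] add [pog,cfega] -> 12 lines: mpsxs ajk uai pog cfega jzgo kynx albt osyb woyv geja mftl
Hunk 3: at line 5 remove [jzgo,kynx] add [gktt] -> 11 lines: mpsxs ajk uai pog cfega gktt albt osyb woyv geja mftl
Hunk 4: at line 3 remove [pog] add [zuxmd] -> 11 lines: mpsxs ajk uai zuxmd cfega gktt albt osyb woyv geja mftl

Answer: mpsxs
ajk
uai
zuxmd
cfega
gktt
albt
osyb
woyv
geja
mftl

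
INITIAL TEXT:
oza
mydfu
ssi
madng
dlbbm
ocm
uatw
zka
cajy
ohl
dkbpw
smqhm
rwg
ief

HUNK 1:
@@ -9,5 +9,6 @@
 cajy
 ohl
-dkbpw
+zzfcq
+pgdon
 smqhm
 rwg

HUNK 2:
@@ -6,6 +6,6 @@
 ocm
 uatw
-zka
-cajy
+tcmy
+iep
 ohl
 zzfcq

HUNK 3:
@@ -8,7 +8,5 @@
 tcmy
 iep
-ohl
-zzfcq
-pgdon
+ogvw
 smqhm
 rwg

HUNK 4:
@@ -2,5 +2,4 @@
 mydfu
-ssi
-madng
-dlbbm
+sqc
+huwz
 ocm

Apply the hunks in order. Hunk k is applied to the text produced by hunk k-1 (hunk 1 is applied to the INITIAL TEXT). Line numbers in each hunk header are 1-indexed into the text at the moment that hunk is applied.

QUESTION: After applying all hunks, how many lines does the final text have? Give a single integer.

Answer: 12

Derivation:
Hunk 1: at line 9 remove [dkbpw] add [zzfcq,pgdon] -> 15 lines: oza mydfu ssi madng dlbbm ocm uatw zka cajy ohl zzfcq pgdon smqhm rwg ief
Hunk 2: at line 6 remove [zka,cajy] add [tcmy,iep] -> 15 lines: oza mydfu ssi madng dlbbm ocm uatw tcmy iep ohl zzfcq pgdon smqhm rwg ief
Hunk 3: at line 8 remove [ohl,zzfcq,pgdon] add [ogvw] -> 13 lines: oza mydfu ssi madng dlbbm ocm uatw tcmy iep ogvw smqhm rwg ief
Hunk 4: at line 2 remove [ssi,madng,dlbbm] add [sqc,huwz] -> 12 lines: oza mydfu sqc huwz ocm uatw tcmy iep ogvw smqhm rwg ief
Final line count: 12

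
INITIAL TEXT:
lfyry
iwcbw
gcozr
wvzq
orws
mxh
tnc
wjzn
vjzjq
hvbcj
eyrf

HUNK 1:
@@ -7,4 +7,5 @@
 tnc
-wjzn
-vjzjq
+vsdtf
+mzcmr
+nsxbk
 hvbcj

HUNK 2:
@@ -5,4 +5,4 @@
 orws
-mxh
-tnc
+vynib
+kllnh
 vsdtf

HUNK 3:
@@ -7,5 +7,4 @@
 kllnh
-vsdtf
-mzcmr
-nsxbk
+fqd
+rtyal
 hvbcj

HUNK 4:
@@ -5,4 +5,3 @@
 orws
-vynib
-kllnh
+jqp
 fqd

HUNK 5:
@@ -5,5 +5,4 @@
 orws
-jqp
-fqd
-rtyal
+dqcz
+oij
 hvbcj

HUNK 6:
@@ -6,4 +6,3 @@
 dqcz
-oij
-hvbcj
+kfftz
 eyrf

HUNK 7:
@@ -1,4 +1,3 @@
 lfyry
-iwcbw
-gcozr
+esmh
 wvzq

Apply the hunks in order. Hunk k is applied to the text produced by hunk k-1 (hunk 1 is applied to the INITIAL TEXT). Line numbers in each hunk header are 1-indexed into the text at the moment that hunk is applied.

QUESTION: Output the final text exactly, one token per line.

Answer: lfyry
esmh
wvzq
orws
dqcz
kfftz
eyrf

Derivation:
Hunk 1: at line 7 remove [wjzn,vjzjq] add [vsdtf,mzcmr,nsxbk] -> 12 lines: lfyry iwcbw gcozr wvzq orws mxh tnc vsdtf mzcmr nsxbk hvbcj eyrf
Hunk 2: at line 5 remove [mxh,tnc] add [vynib,kllnh] -> 12 lines: lfyry iwcbw gcozr wvzq orws vynib kllnh vsdtf mzcmr nsxbk hvbcj eyrf
Hunk 3: at line 7 remove [vsdtf,mzcmr,nsxbk] add [fqd,rtyal] -> 11 lines: lfyry iwcbw gcozr wvzq orws vynib kllnh fqd rtyal hvbcj eyrf
Hunk 4: at line 5 remove [vynib,kllnh] add [jqp] -> 10 lines: lfyry iwcbw gcozr wvzq orws jqp fqd rtyal hvbcj eyrf
Hunk 5: at line 5 remove [jqp,fqd,rtyal] add [dqcz,oij] -> 9 lines: lfyry iwcbw gcozr wvzq orws dqcz oij hvbcj eyrf
Hunk 6: at line 6 remove [oij,hvbcj] add [kfftz] -> 8 lines: lfyry iwcbw gcozr wvzq orws dqcz kfftz eyrf
Hunk 7: at line 1 remove [iwcbw,gcozr] add [esmh] -> 7 lines: lfyry esmh wvzq orws dqcz kfftz eyrf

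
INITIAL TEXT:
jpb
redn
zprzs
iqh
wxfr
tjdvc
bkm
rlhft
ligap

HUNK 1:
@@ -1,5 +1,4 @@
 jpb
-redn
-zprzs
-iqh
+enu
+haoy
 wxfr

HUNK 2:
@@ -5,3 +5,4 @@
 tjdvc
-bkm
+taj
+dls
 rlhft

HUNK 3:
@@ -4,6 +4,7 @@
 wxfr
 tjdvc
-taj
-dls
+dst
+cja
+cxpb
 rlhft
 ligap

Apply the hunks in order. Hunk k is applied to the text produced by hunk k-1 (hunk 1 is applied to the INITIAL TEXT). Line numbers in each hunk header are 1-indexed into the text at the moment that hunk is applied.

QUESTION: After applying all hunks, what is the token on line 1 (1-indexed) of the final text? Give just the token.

Hunk 1: at line 1 remove [redn,zprzs,iqh] add [enu,haoy] -> 8 lines: jpb enu haoy wxfr tjdvc bkm rlhft ligap
Hunk 2: at line 5 remove [bkm] add [taj,dls] -> 9 lines: jpb enu haoy wxfr tjdvc taj dls rlhft ligap
Hunk 3: at line 4 remove [taj,dls] add [dst,cja,cxpb] -> 10 lines: jpb enu haoy wxfr tjdvc dst cja cxpb rlhft ligap
Final line 1: jpb

Answer: jpb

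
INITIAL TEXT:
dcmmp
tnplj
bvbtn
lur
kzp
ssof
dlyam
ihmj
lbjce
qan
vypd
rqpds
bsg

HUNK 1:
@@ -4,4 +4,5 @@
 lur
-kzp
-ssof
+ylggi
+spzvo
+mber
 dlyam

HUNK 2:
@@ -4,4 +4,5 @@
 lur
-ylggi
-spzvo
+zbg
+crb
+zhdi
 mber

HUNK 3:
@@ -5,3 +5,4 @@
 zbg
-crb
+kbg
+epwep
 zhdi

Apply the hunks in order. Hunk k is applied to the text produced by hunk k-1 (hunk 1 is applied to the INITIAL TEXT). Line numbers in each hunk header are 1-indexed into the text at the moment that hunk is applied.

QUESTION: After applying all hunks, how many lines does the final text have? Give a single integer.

Answer: 16

Derivation:
Hunk 1: at line 4 remove [kzp,ssof] add [ylggi,spzvo,mber] -> 14 lines: dcmmp tnplj bvbtn lur ylggi spzvo mber dlyam ihmj lbjce qan vypd rqpds bsg
Hunk 2: at line 4 remove [ylggi,spzvo] add [zbg,crb,zhdi] -> 15 lines: dcmmp tnplj bvbtn lur zbg crb zhdi mber dlyam ihmj lbjce qan vypd rqpds bsg
Hunk 3: at line 5 remove [crb] add [kbg,epwep] -> 16 lines: dcmmp tnplj bvbtn lur zbg kbg epwep zhdi mber dlyam ihmj lbjce qan vypd rqpds bsg
Final line count: 16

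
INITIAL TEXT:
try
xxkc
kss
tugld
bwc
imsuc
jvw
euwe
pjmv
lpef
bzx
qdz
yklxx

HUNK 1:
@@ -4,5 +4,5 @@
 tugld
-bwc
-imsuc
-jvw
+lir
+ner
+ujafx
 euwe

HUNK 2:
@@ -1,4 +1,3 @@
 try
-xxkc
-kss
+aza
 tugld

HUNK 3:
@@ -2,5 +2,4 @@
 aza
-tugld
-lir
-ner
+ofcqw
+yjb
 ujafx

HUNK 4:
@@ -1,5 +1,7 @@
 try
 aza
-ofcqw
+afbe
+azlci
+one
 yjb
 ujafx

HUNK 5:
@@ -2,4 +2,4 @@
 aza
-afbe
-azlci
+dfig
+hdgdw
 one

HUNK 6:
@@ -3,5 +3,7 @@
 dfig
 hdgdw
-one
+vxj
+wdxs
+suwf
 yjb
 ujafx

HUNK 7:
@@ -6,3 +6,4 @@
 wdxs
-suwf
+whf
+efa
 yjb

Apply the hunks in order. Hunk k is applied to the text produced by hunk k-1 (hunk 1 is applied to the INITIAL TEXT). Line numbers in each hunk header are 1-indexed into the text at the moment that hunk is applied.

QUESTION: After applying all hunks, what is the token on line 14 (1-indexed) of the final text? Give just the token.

Hunk 1: at line 4 remove [bwc,imsuc,jvw] add [lir,ner,ujafx] -> 13 lines: try xxkc kss tugld lir ner ujafx euwe pjmv lpef bzx qdz yklxx
Hunk 2: at line 1 remove [xxkc,kss] add [aza] -> 12 lines: try aza tugld lir ner ujafx euwe pjmv lpef bzx qdz yklxx
Hunk 3: at line 2 remove [tugld,lir,ner] add [ofcqw,yjb] -> 11 lines: try aza ofcqw yjb ujafx euwe pjmv lpef bzx qdz yklxx
Hunk 4: at line 1 remove [ofcqw] add [afbe,azlci,one] -> 13 lines: try aza afbe azlci one yjb ujafx euwe pjmv lpef bzx qdz yklxx
Hunk 5: at line 2 remove [afbe,azlci] add [dfig,hdgdw] -> 13 lines: try aza dfig hdgdw one yjb ujafx euwe pjmv lpef bzx qdz yklxx
Hunk 6: at line 3 remove [one] add [vxj,wdxs,suwf] -> 15 lines: try aza dfig hdgdw vxj wdxs suwf yjb ujafx euwe pjmv lpef bzx qdz yklxx
Hunk 7: at line 6 remove [suwf] add [whf,efa] -> 16 lines: try aza dfig hdgdw vxj wdxs whf efa yjb ujafx euwe pjmv lpef bzx qdz yklxx
Final line 14: bzx

Answer: bzx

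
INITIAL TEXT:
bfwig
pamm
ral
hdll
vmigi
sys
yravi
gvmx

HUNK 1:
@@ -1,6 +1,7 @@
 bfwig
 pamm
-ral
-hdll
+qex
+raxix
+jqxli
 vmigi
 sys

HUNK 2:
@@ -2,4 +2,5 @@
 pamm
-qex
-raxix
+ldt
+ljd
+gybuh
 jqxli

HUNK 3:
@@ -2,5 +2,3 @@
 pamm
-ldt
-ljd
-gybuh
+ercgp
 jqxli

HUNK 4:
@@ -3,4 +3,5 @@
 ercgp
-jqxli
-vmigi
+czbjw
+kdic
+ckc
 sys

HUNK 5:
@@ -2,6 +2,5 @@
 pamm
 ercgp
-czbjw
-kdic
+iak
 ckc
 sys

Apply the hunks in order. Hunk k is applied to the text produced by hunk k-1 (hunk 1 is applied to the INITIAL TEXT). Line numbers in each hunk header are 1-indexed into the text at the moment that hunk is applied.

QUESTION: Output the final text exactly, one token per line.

Answer: bfwig
pamm
ercgp
iak
ckc
sys
yravi
gvmx

Derivation:
Hunk 1: at line 1 remove [ral,hdll] add [qex,raxix,jqxli] -> 9 lines: bfwig pamm qex raxix jqxli vmigi sys yravi gvmx
Hunk 2: at line 2 remove [qex,raxix] add [ldt,ljd,gybuh] -> 10 lines: bfwig pamm ldt ljd gybuh jqxli vmigi sys yravi gvmx
Hunk 3: at line 2 remove [ldt,ljd,gybuh] add [ercgp] -> 8 lines: bfwig pamm ercgp jqxli vmigi sys yravi gvmx
Hunk 4: at line 3 remove [jqxli,vmigi] add [czbjw,kdic,ckc] -> 9 lines: bfwig pamm ercgp czbjw kdic ckc sys yravi gvmx
Hunk 5: at line 2 remove [czbjw,kdic] add [iak] -> 8 lines: bfwig pamm ercgp iak ckc sys yravi gvmx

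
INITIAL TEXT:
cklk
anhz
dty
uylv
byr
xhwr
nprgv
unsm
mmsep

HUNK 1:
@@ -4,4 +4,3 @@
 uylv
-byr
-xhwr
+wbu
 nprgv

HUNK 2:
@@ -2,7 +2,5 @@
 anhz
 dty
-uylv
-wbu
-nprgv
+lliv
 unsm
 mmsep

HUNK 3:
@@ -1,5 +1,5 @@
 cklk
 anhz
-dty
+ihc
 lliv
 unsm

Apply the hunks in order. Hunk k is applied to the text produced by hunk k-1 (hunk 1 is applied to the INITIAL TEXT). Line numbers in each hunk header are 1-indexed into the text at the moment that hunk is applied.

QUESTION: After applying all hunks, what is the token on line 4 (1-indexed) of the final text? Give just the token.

Answer: lliv

Derivation:
Hunk 1: at line 4 remove [byr,xhwr] add [wbu] -> 8 lines: cklk anhz dty uylv wbu nprgv unsm mmsep
Hunk 2: at line 2 remove [uylv,wbu,nprgv] add [lliv] -> 6 lines: cklk anhz dty lliv unsm mmsep
Hunk 3: at line 1 remove [dty] add [ihc] -> 6 lines: cklk anhz ihc lliv unsm mmsep
Final line 4: lliv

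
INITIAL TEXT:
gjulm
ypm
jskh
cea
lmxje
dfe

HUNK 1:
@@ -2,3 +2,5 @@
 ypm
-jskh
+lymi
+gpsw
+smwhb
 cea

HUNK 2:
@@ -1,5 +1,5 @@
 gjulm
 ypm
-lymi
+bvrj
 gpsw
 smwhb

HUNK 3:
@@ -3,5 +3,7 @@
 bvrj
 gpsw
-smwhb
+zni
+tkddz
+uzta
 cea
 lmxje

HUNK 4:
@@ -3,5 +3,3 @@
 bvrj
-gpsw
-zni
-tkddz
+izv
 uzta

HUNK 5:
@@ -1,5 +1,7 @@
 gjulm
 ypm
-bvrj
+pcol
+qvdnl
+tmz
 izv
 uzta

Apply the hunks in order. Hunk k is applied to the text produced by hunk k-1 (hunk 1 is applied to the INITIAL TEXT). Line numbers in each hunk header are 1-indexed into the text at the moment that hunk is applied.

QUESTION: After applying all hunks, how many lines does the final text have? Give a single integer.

Hunk 1: at line 2 remove [jskh] add [lymi,gpsw,smwhb] -> 8 lines: gjulm ypm lymi gpsw smwhb cea lmxje dfe
Hunk 2: at line 1 remove [lymi] add [bvrj] -> 8 lines: gjulm ypm bvrj gpsw smwhb cea lmxje dfe
Hunk 3: at line 3 remove [smwhb] add [zni,tkddz,uzta] -> 10 lines: gjulm ypm bvrj gpsw zni tkddz uzta cea lmxje dfe
Hunk 4: at line 3 remove [gpsw,zni,tkddz] add [izv] -> 8 lines: gjulm ypm bvrj izv uzta cea lmxje dfe
Hunk 5: at line 1 remove [bvrj] add [pcol,qvdnl,tmz] -> 10 lines: gjulm ypm pcol qvdnl tmz izv uzta cea lmxje dfe
Final line count: 10

Answer: 10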